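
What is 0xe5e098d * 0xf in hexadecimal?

0xd7828f43

Multiply each base-16 digit by 15, carrying:
  d×15 = 195 → write 3 carry 12
  8×15+12 = 132 → write 4 carry 8
  9×15+8 = 143 → write f carry 8
  0×15+8 = 8 → write 8
  e×15 = 210 → write 2 carry 13
  5×15+13 = 88 → write 8 carry 5
  e×15+5 = 215 → write 7 carry 13
  remaining carry: d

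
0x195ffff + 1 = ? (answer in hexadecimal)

0x1960000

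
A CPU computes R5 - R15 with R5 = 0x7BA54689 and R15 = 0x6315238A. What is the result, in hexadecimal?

Subtract column by column in base 16:
  9-A → F (borrow)
  8-8-1 → F (borrow)
  6-3-1 → 2
  4-2 → 2
  5-5 → 0
  A-1 → 9
  B-3 → 8
  7-6 → 1

0x189022FF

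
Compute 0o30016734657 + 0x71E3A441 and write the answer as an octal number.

0o46207656760

0x71E3A441 = 0o16170722101 in octal.
Add column by column in base 8, right to left:
  7+1 = 0 carry 1
  5+0+1 = 6
  6+1 = 7
  4+2 = 6
  3+2 = 5
  7+7 = 6 carry 1
  6+0+1 = 7
  1+7 = 0 carry 1
  0+1+1 = 2
  0+6 = 6
  3+1 = 4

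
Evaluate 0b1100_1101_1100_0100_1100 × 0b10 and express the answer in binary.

Multiply each base-2 digit by 2, carrying:
  0×2 = 0 → write 0
  0×2 = 0 → write 0
  1×2 = 2 → write 0 carry 1
  1×2+1 = 3 → write 1 carry 1
  0×2+1 = 1 → write 1
  0×2 = 0 → write 0
  1×2 = 2 → write 0 carry 1
  0×2+1 = 1 → write 1
  0×2 = 0 → write 0
  0×2 = 0 → write 0
  1×2 = 2 → write 0 carry 1
  1×2+1 = 3 → write 1 carry 1
  1×2+1 = 3 → write 1 carry 1
  0×2+1 = 1 → write 1
  1×2 = 2 → write 0 carry 1
  1×2+1 = 3 → write 1 carry 1
  0×2+1 = 1 → write 1
  0×2 = 0 → write 0
  1×2 = 2 → write 0 carry 1
  1×2+1 = 3 → write 1 carry 1
  remaining carry: 1

0b110011011100010011000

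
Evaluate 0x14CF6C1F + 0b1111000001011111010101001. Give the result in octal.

0o2654025310

0x14CF6C1F = 0o2463666037 in octal.
0b1111000001011111010101001 = 0o170137251 in octal.
Add column by column in base 8, right to left:
  7+1 = 0 carry 1
  3+5+1 = 1 carry 1
  0+2+1 = 3
  6+7 = 5 carry 1
  6+3+1 = 2 carry 1
  6+1+1 = 0 carry 1
  3+0+1 = 4
  6+7 = 5 carry 1
  4+1+1 = 6
  2+0 = 2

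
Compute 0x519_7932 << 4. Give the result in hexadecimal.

0x51979320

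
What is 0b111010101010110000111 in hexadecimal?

0x1d5587

Group the bits into nibbles: 0001 1101 0101 0101 1000 0111 → 1d5587.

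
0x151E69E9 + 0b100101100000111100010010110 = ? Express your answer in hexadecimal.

0b100101100000111100010010110 = 0x4B07896 in hexadecimal.
Add column by column in base 16, right to left:
  9+6 = F
  E+9 = 7 carry 1
  9+8+1 = 2 carry 1
  6+7+1 = E
  E+0 = E
  1+B = C
  5+4 = 9
  1+0 = 1

0x19CEE27F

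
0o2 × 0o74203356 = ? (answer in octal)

0o170406734

Multiply each base-8 digit by 2, carrying:
  6×2 = 12 → write 4 carry 1
  5×2+1 = 11 → write 3 carry 1
  3×2+1 = 7 → write 7
  3×2 = 6 → write 6
  0×2 = 0 → write 0
  2×2 = 4 → write 4
  4×2 = 8 → write 0 carry 1
  7×2+1 = 15 → write 7 carry 1
  remaining carry: 1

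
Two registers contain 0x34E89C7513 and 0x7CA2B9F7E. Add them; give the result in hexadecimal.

0x3CB2C81491

Add column by column in base 16, right to left:
  3+E = 1 carry 1
  1+7+1 = 9
  5+F = 4 carry 1
  7+9+1 = 1 carry 1
  C+B+1 = 8 carry 1
  9+2+1 = C
  8+A = 2 carry 1
  E+C+1 = B carry 1
  4+7+1 = C
  3+0 = 3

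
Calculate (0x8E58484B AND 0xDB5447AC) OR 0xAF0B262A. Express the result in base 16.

0xAF5B662A

0x8E58484B AND 0xDB5447AC = 0x8A504008.
Then OR with 0xAF0B262A.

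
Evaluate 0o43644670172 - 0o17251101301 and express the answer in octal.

0o24373566671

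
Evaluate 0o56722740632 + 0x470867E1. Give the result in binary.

0o56722740632 = 0b101110111010010111100000110011010 in binary.
0x470867E1 = 0b1000111000010000110011111100001 in binary.
Add column by column in base 2, right to left:
  0+1 = 1
  1+0 = 1
  0+0 = 0
  1+0 = 1
  1+0 = 1
  0+1 = 1
  0+1 = 1
  1+1 = 0 carry 1
  1+1+1 = 1 carry 1
  0+1+1 = 0 carry 1
  0+1+1 = 0 carry 1
  0+0+1 = 1
  0+0 = 0
  0+1 = 1
  1+1 = 0 carry 1
  1+0+1 = 0 carry 1
  1+0+1 = 0 carry 1
  1+0+1 = 0 carry 1
  0+0+1 = 1
  1+1 = 0 carry 1
  0+0+1 = 1
  0+0 = 0
  1+0 = 1
  0+0 = 0
  1+1 = 0 carry 1
  1+1+1 = 1 carry 1
  1+1+1 = 1 carry 1
  0+0+1 = 1
  1+0 = 1
  1+0 = 1
  1+1 = 0 carry 1
  0+0+1 = 1
  1+0 = 1

0b110111110010101000010100101111011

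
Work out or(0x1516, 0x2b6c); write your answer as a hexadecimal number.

0x3f7e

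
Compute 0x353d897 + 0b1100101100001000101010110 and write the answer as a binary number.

0b100111010011110100111101101

0x353d897 = 0b11010100111101100010010111 in binary.
Add column by column in base 2, right to left:
  1+0 = 1
  1+1 = 0 carry 1
  1+1+1 = 1 carry 1
  0+0+1 = 1
  1+1 = 0 carry 1
  0+0+1 = 1
  0+1 = 1
  1+0 = 1
  0+1 = 1
  0+0 = 0
  0+0 = 0
  1+0 = 1
  1+1 = 0 carry 1
  0+0+1 = 1
  1+0 = 1
  1+0 = 1
  1+0 = 1
  1+1 = 0 carry 1
  0+1+1 = 0 carry 1
  0+0+1 = 1
  1+1 = 0 carry 1
  0+0+1 = 1
  1+0 = 1
  0+1 = 1
  1+1 = 0 carry 1
  1+0+1 = 0 carry 1
  final carry 1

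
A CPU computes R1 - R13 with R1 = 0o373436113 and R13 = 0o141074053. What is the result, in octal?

Subtract column by column in base 8:
  3-3 → 0
  1-5 → 4 (borrow)
  1-0-1 → 0
  6-4 → 2
  3-7 → 4 (borrow)
  4-0-1 → 3
  3-1 → 2
  7-4 → 3
  3-1 → 2

0o232342040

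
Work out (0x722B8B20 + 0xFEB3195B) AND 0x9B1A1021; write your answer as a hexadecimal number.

0x101A0021

Add column by column in base 16, right to left:
  0+B = B
  2+5 = 7
  B+9 = 4 carry 1
  8+1+1 = A
  B+3 = E
  2+B = D
  2+E = 0 carry 1
  7+F+1 = 7 carry 1
  final carry 1
Sum = 0x170DEA47B; now AND with 0x9B1A1021:
  1&0=0, 7&9=1, 0&B=0, D&1=1, E&A=A, A&1=0, 4&0=0, 7&2=2, B&1=1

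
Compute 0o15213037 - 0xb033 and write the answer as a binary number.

0o15213037 = 0b1101010001011000011111 in binary.
0xb033 = 0b1011000000110011 in binary.
Subtract column by column in base 2:
  1-1 → 0
  1-1 → 0
  1-0 → 1
  1-0 → 1
  1-1 → 0
  0-1 → 1 (borrow)
  0-0-1 → 1 (borrow)
  0-0-1 → 1 (borrow)
  0-0-1 → 1 (borrow)
  1-0-1 → 0
  1-0 → 1
  0-0 → 0
  1-1 → 0
  0-1 → 1 (borrow)
  0-0-1 → 1 (borrow)
  0-1-1 → 0 (borrow)
  1-0-1 → 0
  0-0 → 0
  1-0 → 1
  0-0 → 0
  1-0 → 1
  1-0 → 1

0b1101000110010111101100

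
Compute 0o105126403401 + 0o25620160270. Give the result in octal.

0o132746563671

Add column by column in base 8, right to left:
  1+0 = 1
  0+7 = 7
  4+2 = 6
  3+0 = 3
  0+6 = 6
  4+1 = 5
  6+0 = 6
  2+2 = 4
  1+6 = 7
  5+5 = 2 carry 1
  0+2+1 = 3
  1+0 = 1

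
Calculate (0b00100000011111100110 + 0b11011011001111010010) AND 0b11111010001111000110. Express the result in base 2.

0b11111010001110000000

Add column by column in base 2, right to left:
  0+0 = 0
  1+1 = 0 carry 1
  1+0+1 = 0 carry 1
  0+0+1 = 1
  0+1 = 1
  1+0 = 1
  1+1 = 0 carry 1
  1+1+1 = 1 carry 1
  1+1+1 = 1 carry 1
  1+1+1 = 1 carry 1
  1+0+1 = 0 carry 1
  0+0+1 = 1
  0+1 = 1
  0+1 = 1
  0+0 = 0
  0+1 = 1
  0+1 = 1
  1+0 = 1
  0+1 = 1
  0+1 = 1
Sum = 0b11111011101110111000; now AND with 0b11111010001111000110:
  11111011101110111000
& 11111010001111000110
= 11111010001110000000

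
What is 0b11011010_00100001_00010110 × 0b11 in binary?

Multiply each base-2 digit by 3, carrying:
  0×3 = 0 → write 0
  1×3 = 3 → write 1 carry 1
  1×3+1 = 4 → write 0 carry 2
  0×3+2 = 2 → write 0 carry 1
  1×3+1 = 4 → write 0 carry 2
  0×3+2 = 2 → write 0 carry 1
  0×3+1 = 1 → write 1
  0×3 = 0 → write 0
  1×3 = 3 → write 1 carry 1
  0×3+1 = 1 → write 1
  0×3 = 0 → write 0
  0×3 = 0 → write 0
  0×3 = 0 → write 0
  1×3 = 3 → write 1 carry 1
  0×3+1 = 1 → write 1
  0×3 = 0 → write 0
  0×3 = 0 → write 0
  1×3 = 3 → write 1 carry 1
  0×3+1 = 1 → write 1
  1×3 = 3 → write 1 carry 1
  1×3+1 = 4 → write 0 carry 2
  0×3+2 = 2 → write 0 carry 1
  1×3+1 = 4 → write 0 carry 2
  1×3+2 = 5 → write 1 carry 2
  remaining carry: 10

0b10100011100110001101000010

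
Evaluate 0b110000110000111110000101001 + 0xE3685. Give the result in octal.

0o611531256

0b110000110000111110000101001 = 0o606076051 in octal.
0xE3685 = 0o3433205 in octal.
Add column by column in base 8, right to left:
  1+5 = 6
  5+0 = 5
  0+2 = 2
  6+3 = 1 carry 1
  7+3+1 = 3 carry 1
  0+4+1 = 5
  6+3 = 1 carry 1
  0+0+1 = 1
  6+0 = 6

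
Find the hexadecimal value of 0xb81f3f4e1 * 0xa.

Multiply each base-16 digit by 10, carrying:
  1×10 = 10 → write a
  e×10 = 140 → write c carry 8
  4×10+8 = 48 → write 0 carry 3
  f×10+3 = 153 → write 9 carry 9
  3×10+9 = 39 → write 7 carry 2
  f×10+2 = 152 → write 8 carry 9
  1×10+9 = 19 → write 3 carry 1
  8×10+1 = 81 → write 1 carry 5
  b×10+5 = 115 → write 3 carry 7
  remaining carry: 7

0x73138790ca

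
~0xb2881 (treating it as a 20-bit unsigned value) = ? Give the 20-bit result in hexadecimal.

Each hex digit d becomes f−d:
  b→4, 2→d, 8→7, 8→7, 1→e

0x4d77e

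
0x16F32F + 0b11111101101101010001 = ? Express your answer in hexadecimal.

0b11111101101101010001 = 0xFDB51 in hexadecimal.
Add column by column in base 16, right to left:
  F+1 = 0 carry 1
  2+5+1 = 8
  3+B = E
  F+D = C carry 1
  6+F+1 = 6 carry 1
  1+0+1 = 2

0x26CE80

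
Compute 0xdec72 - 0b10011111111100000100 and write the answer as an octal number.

0xdec72 = 0o3366162 in octal.
0b10011111111100000100 = 0o2377404 in octal.
Subtract column by column in base 8:
  2-4 → 6 (borrow)
  6-0-1 → 5
  1-4 → 5 (borrow)
  6-7-1 → 6 (borrow)
  6-7-1 → 6 (borrow)
  3-3-1 → 7 (borrow)
  3-2-1 → 0

0o766556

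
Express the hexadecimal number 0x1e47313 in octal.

0o171071423

Expand each hex digit to 4 bits: 1=0001 e=1110 4=0100 7=0111 3=0011 1=0001 3=0011.
Group the bits in threes: 001 111 001 000 111 001 100 010 011 → 171071423.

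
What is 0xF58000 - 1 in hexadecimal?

The trailing 3 digits are 0, so subtracting 1 borrows through: they become F and the next digit up decrements.

0xF57FFF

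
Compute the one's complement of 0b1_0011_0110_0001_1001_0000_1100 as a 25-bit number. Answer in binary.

Invert each bit: 1001101100001100100001100 → 0110010011110011011110011.

0b0110010011110011011110011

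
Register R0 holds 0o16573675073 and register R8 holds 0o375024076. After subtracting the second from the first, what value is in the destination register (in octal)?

Subtract column by column in base 8:
  3-6 → 5 (borrow)
  7-7-1 → 7 (borrow)
  0-0-1 → 7 (borrow)
  5-4-1 → 0
  7-2 → 5
  6-0 → 6
  3-5 → 6 (borrow)
  7-7-1 → 7 (borrow)
  5-3-1 → 1
  6-0 → 6
  1-0 → 1

0o16176650775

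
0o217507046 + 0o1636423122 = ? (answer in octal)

0o2056132170

Add column by column in base 8, right to left:
  6+2 = 0 carry 1
  4+2+1 = 7
  0+1 = 1
  7+3 = 2 carry 1
  0+2+1 = 3
  5+4 = 1 carry 1
  7+6+1 = 6 carry 1
  1+3+1 = 5
  2+6 = 0 carry 1
  0+1+1 = 2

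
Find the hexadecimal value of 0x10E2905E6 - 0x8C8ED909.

0x819A2CDD

Subtract column by column in base 16:
  6-9 → D (borrow)
  E-0-1 → D
  5-9 → C (borrow)
  0-D-1 → 2 (borrow)
  9-E-1 → A (borrow)
  2-8-1 → 9 (borrow)
  E-C-1 → 1
  0-8 → 8 (borrow)
  1-0-1 → 0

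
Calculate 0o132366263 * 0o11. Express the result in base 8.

0o1456251113

Multiply each base-8 digit by 9, carrying:
  3×9 = 27 → write 3 carry 3
  6×9+3 = 57 → write 1 carry 7
  2×9+7 = 25 → write 1 carry 3
  6×9+3 = 57 → write 1 carry 7
  6×9+7 = 61 → write 5 carry 7
  3×9+7 = 34 → write 2 carry 4
  2×9+4 = 22 → write 6 carry 2
  3×9+2 = 29 → write 5 carry 3
  1×9+3 = 12 → write 4 carry 1
  remaining carry: 1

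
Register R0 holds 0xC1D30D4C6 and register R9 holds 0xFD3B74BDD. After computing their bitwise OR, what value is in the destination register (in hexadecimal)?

0xFDFB7DFDF

OR each hex digit independently (no carries):
  C|F=F, 1|D=D, D|3=F, 3|B=B, 0|7=7, D|4=D, 4|B=F, C|D=D, 6|D=F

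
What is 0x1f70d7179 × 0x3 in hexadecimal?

0x5e528546b

Multiply each base-16 digit by 3, carrying:
  9×3 = 27 → write b carry 1
  7×3+1 = 22 → write 6 carry 1
  1×3+1 = 4 → write 4
  7×3 = 21 → write 5 carry 1
  d×3+1 = 40 → write 8 carry 2
  0×3+2 = 2 → write 2
  7×3 = 21 → write 5 carry 1
  f×3+1 = 46 → write e carry 2
  1×3+2 = 5 → write 5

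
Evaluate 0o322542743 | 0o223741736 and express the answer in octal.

OR each oct digit independently (no carries):
  3|2=3, 2|2=2, 2|3=3, 5|7=7, 4|4=4, 2|1=3, 7|7=7, 4|3=7, 3|6=7

0o323743777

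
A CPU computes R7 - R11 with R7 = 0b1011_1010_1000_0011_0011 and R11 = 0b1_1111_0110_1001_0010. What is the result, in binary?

0b10011011000110100001

Subtract column by column in base 2:
  1-0 → 1
  1-1 → 0
  0-0 → 0
  0-0 → 0
  1-1 → 0
  1-0 → 1
  0-0 → 0
  0-1 → 1 (borrow)
  0-0-1 → 1 (borrow)
  0-1-1 → 0 (borrow)
  0-1-1 → 0 (borrow)
  1-0-1 → 0
  0-1 → 1 (borrow)
  1-1-1 → 1 (borrow)
  0-1-1 → 0 (borrow)
  1-1-1 → 1 (borrow)
  1-1-1 → 1 (borrow)
  1-0-1 → 0
  0-0 → 0
  1-0 → 1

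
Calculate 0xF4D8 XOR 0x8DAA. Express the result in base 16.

0x7972

XOR each hex digit independently (no carries):
  F^8=7, 4^D=9, D^A=7, 8^A=2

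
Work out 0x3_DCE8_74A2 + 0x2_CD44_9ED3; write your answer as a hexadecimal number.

Add column by column in base 16, right to left:
  2+3 = 5
  A+D = 7 carry 1
  4+E+1 = 3 carry 1
  7+9+1 = 1 carry 1
  8+4+1 = D
  E+4 = 2 carry 1
  C+D+1 = A carry 1
  D+C+1 = A carry 1
  3+2+1 = 6

0x6AA2D1375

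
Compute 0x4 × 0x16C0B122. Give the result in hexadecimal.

0x5B02C488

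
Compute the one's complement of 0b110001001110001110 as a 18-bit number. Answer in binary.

0b001110110001110001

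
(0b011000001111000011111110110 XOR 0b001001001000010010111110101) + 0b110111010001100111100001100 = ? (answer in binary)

0b1001000011000111000100001111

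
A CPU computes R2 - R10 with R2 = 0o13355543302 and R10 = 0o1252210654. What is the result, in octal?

0o12103332426

Subtract column by column in base 8:
  2-4 → 6 (borrow)
  0-5-1 → 2 (borrow)
  3-6-1 → 4 (borrow)
  3-0-1 → 2
  4-1 → 3
  5-2 → 3
  5-2 → 3
  5-5 → 0
  3-2 → 1
  3-1 → 2
  1-0 → 1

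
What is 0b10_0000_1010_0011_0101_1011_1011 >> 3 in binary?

0b10000010100011010110111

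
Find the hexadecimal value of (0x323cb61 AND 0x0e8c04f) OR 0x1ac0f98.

0x1accfd9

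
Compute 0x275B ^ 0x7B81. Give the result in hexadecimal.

XOR each hex digit independently (no carries):
  2^7=5, 7^B=C, 5^8=D, B^1=A

0x5CDA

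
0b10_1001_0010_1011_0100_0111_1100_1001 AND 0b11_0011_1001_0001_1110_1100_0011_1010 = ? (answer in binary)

AND bit by bit (1 only where both bits are 1):
  101001001010110100011111001001
& 110011100100011110110000111010
= 100001000000010100010000001000

0b100001000000010100010000001000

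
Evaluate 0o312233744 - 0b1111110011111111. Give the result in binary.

0o312233744 = 0b11001010010011011111100100 in binary.
Subtract column by column in base 2:
  0-1 → 1 (borrow)
  0-1-1 → 0 (borrow)
  1-1-1 → 1 (borrow)
  0-1-1 → 0 (borrow)
  0-1-1 → 0 (borrow)
  1-1-1 → 1 (borrow)
  1-1-1 → 1 (borrow)
  1-1-1 → 1 (borrow)
  1-0-1 → 0
  1-0 → 1
  1-1 → 0
  0-1 → 1 (borrow)
  1-1-1 → 1 (borrow)
  1-1-1 → 1 (borrow)
  0-1-1 → 0 (borrow)
  0-1-1 → 0 (borrow)
  1-0-1 → 0
  0-0 → 0
  0-0 → 0
  1-0 → 1
  0-0 → 0
  1-0 → 1
  0-0 → 0
  0-0 → 0
  1-0 → 1
  1-0 → 1

0b11001010000011101011100101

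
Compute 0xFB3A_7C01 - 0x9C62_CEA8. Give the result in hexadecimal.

0x5ED7AD59

Subtract column by column in base 16:
  1-8 → 9 (borrow)
  0-A-1 → 5 (borrow)
  C-E-1 → D (borrow)
  7-C-1 → A (borrow)
  A-2-1 → 7
  3-6 → D (borrow)
  B-C-1 → E (borrow)
  F-9-1 → 5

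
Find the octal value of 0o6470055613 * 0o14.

0o117241045204

Multiply each base-8 digit by 12, carrying:
  3×12 = 36 → write 4 carry 4
  1×12+4 = 16 → write 0 carry 2
  6×12+2 = 74 → write 2 carry 9
  5×12+9 = 69 → write 5 carry 8
  5×12+8 = 68 → write 4 carry 8
  0×12+8 = 8 → write 0 carry 1
  0×12+1 = 1 → write 1
  7×12 = 84 → write 4 carry 10
  4×12+10 = 58 → write 2 carry 7
  6×12+7 = 79 → write 7 carry 9
  remaining carry: 11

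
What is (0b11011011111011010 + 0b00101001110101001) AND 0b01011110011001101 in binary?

Add column by column in base 2, right to left:
  0+1 = 1
  1+0 = 1
  0+0 = 0
  1+1 = 0 carry 1
  1+0+1 = 0 carry 1
  0+1+1 = 0 carry 1
  1+0+1 = 0 carry 1
  1+1+1 = 1 carry 1
  1+1+1 = 1 carry 1
  1+1+1 = 1 carry 1
  1+0+1 = 0 carry 1
  0+0+1 = 1
  1+1 = 0 carry 1
  1+0+1 = 0 carry 1
  0+1+1 = 0 carry 1
  1+0+1 = 0 carry 1
  1+0+1 = 0 carry 1
  final carry 1
Sum = 0b100000101110000011; now AND with 0b01011110011001101:
  100000101110000011
& 001011110011001101
= 000000100010000001

0b100010000001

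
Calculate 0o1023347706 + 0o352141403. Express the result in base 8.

Add column by column in base 8, right to left:
  6+3 = 1 carry 1
  0+0+1 = 1
  7+4 = 3 carry 1
  7+1+1 = 1 carry 1
  4+4+1 = 1 carry 1
  3+1+1 = 5
  3+2 = 5
  2+5 = 7
  0+3 = 3
  1+0 = 1

0o1375511311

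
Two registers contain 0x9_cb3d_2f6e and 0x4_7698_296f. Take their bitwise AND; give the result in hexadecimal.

0x04218296e

AND each hex digit independently (no carries):
  9&4=0, c&7=4, b&6=2, 3&9=1, d&8=8, 2&2=2, f&9=9, 6&6=6, e&f=e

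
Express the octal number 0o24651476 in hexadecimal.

Each octal digit is 3 bits: 2=010 4=100 6=110 5=101 1=001 4=100 7=111 6=110.
Group the bits into nibbles: 0101 0011 0101 0011 0011 1110 → 53533E.

0x53533E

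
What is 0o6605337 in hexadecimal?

0x1B0ADF

Each octal digit is 3 bits: 6=110 6=110 0=000 5=101 3=011 3=011 7=111.
Group the bits into nibbles: 0001 1011 0000 1010 1101 1111 → 1B0ADF.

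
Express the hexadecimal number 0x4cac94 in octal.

0o23126224

Expand each hex digit to 4 bits: 4=0100 c=1100 a=1010 c=1100 9=1001 4=0100.
Group the bits in threes: 010 011 001 010 110 010 010 100 → 23126224.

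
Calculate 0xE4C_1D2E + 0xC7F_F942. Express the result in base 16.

0x1ACC1670

Add column by column in base 16, right to left:
  E+2 = 0 carry 1
  2+4+1 = 7
  D+9 = 6 carry 1
  1+F+1 = 1 carry 1
  C+F+1 = C carry 1
  4+7+1 = C
  E+C = A carry 1
  final carry 1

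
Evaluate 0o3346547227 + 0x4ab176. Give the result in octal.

0o3371300015

0x4ab176 = 0o22530566 in octal.
Add column by column in base 8, right to left:
  7+6 = 5 carry 1
  2+6+1 = 1 carry 1
  2+5+1 = 0 carry 1
  7+0+1 = 0 carry 1
  4+3+1 = 0 carry 1
  5+5+1 = 3 carry 1
  6+2+1 = 1 carry 1
  4+2+1 = 7
  3+0 = 3
  3+0 = 3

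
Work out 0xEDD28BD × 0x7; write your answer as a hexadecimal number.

0x680C1D2B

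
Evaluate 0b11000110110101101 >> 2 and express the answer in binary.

Right shift by 2: drop the 2 least-significant bits.

0b110001101101011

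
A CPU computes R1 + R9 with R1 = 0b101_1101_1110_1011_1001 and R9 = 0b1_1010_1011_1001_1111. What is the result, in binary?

Add column by column in base 2, right to left:
  1+1 = 0 carry 1
  0+1+1 = 0 carry 1
  0+1+1 = 0 carry 1
  1+1+1 = 1 carry 1
  1+1+1 = 1 carry 1
  1+0+1 = 0 carry 1
  0+0+1 = 1
  1+1 = 0 carry 1
  0+1+1 = 0 carry 1
  1+1+1 = 1 carry 1
  1+0+1 = 0 carry 1
  1+1+1 = 1 carry 1
  1+0+1 = 0 carry 1
  0+1+1 = 0 carry 1
  1+0+1 = 0 carry 1
  1+1+1 = 1 carry 1
  1+1+1 = 1 carry 1
  0+0+1 = 1
  1+0 = 1

0b1111000101001011000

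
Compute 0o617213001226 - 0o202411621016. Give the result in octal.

0o414601160210

Subtract column by column in base 8:
  6-6 → 0
  2-1 → 1
  2-0 → 2
  1-1 → 0
  0-2 → 6 (borrow)
  0-6-1 → 1 (borrow)
  3-1-1 → 1
  1-1 → 0
  2-4 → 6 (borrow)
  7-2-1 → 4
  1-0 → 1
  6-2 → 4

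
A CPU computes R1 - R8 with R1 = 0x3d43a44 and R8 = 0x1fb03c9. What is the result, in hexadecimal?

0x1d9367b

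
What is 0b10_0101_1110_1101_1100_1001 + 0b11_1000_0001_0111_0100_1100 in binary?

Add column by column in base 2, right to left:
  1+0 = 1
  0+0 = 0
  0+1 = 1
  1+1 = 0 carry 1
  0+0+1 = 1
  0+0 = 0
  1+1 = 0 carry 1
  1+0+1 = 0 carry 1
  1+1+1 = 1 carry 1
  0+1+1 = 0 carry 1
  1+1+1 = 1 carry 1
  1+0+1 = 0 carry 1
  0+1+1 = 0 carry 1
  1+0+1 = 0 carry 1
  1+0+1 = 0 carry 1
  1+0+1 = 0 carry 1
  1+0+1 = 0 carry 1
  0+0+1 = 1
  1+0 = 1
  0+1 = 1
  0+1 = 1
  1+1 = 0 carry 1
  final carry 1

0b10111100000010100010101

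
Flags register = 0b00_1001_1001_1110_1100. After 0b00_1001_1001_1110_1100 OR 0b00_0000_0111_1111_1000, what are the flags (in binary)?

0b001001111111111100

OR bit by bit (1 where either bit is 1):
  001001100111101100
| 000000011111111000
= 001001111111111100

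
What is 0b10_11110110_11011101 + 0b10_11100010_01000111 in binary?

0b1011101100100100100

Add column by column in base 2, right to left:
  1+1 = 0 carry 1
  0+1+1 = 0 carry 1
  1+1+1 = 1 carry 1
  1+0+1 = 0 carry 1
  1+0+1 = 0 carry 1
  0+0+1 = 1
  1+1 = 0 carry 1
  1+0+1 = 0 carry 1
  0+0+1 = 1
  1+1 = 0 carry 1
  1+0+1 = 0 carry 1
  0+0+1 = 1
  1+0 = 1
  1+1 = 0 carry 1
  1+1+1 = 1 carry 1
  1+1+1 = 1 carry 1
  0+0+1 = 1
  1+1 = 0 carry 1
  final carry 1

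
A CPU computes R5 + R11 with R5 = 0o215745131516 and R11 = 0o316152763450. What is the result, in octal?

Add column by column in base 8, right to left:
  6+0 = 6
  1+5 = 6
  5+4 = 1 carry 1
  1+3+1 = 5
  3+6 = 1 carry 1
  1+7+1 = 1 carry 1
  5+2+1 = 0 carry 1
  4+5+1 = 2 carry 1
  7+1+1 = 1 carry 1
  5+6+1 = 4 carry 1
  1+1+1 = 3
  2+3 = 5

0o534120115166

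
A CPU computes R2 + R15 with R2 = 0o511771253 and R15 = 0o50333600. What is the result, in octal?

0o562325053

Add column by column in base 8, right to left:
  3+0 = 3
  5+0 = 5
  2+6 = 0 carry 1
  1+3+1 = 5
  7+3 = 2 carry 1
  7+3+1 = 3 carry 1
  1+0+1 = 2
  1+5 = 6
  5+0 = 5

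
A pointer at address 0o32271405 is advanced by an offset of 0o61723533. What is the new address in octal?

0o114215140

Add column by column in base 8, right to left:
  5+3 = 0 carry 1
  0+3+1 = 4
  4+5 = 1 carry 1
  1+3+1 = 5
  7+2 = 1 carry 1
  2+7+1 = 2 carry 1
  2+1+1 = 4
  3+6 = 1 carry 1
  final carry 1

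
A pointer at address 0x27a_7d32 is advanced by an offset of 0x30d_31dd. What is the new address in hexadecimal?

0x587af0f

Add column by column in base 16, right to left:
  2+d = f
  3+d = 0 carry 1
  d+1+1 = f
  7+3 = a
  a+d = 7 carry 1
  7+0+1 = 8
  2+3 = 5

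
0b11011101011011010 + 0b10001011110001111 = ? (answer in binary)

0b101101001001101001

Add column by column in base 2, right to left:
  0+1 = 1
  1+1 = 0 carry 1
  0+1+1 = 0 carry 1
  1+1+1 = 1 carry 1
  1+0+1 = 0 carry 1
  0+0+1 = 1
  1+0 = 1
  1+1 = 0 carry 1
  0+1+1 = 0 carry 1
  1+1+1 = 1 carry 1
  0+1+1 = 0 carry 1
  1+0+1 = 0 carry 1
  1+1+1 = 1 carry 1
  1+0+1 = 0 carry 1
  0+0+1 = 1
  1+0 = 1
  1+1 = 0 carry 1
  final carry 1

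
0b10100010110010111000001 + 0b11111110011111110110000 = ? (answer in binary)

0b110100001010010101110001

Add column by column in base 2, right to left:
  1+0 = 1
  0+0 = 0
  0+0 = 0
  0+0 = 0
  0+1 = 1
  0+1 = 1
  1+0 = 1
  1+1 = 0 carry 1
  1+1+1 = 1 carry 1
  0+1+1 = 0 carry 1
  1+1+1 = 1 carry 1
  0+1+1 = 0 carry 1
  0+1+1 = 0 carry 1
  1+1+1 = 1 carry 1
  1+0+1 = 0 carry 1
  0+0+1 = 1
  1+1 = 0 carry 1
  0+1+1 = 0 carry 1
  0+1+1 = 0 carry 1
  0+1+1 = 0 carry 1
  1+1+1 = 1 carry 1
  0+1+1 = 0 carry 1
  1+1+1 = 1 carry 1
  final carry 1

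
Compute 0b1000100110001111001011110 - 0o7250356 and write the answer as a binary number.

0b111101011100110101110000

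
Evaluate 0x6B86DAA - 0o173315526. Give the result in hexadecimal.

0o173315526 = 0x1ED9B56 in hexadecimal.
Subtract column by column in base 16:
  A-6 → 4
  A-5 → 5
  D-B → 2
  6-9 → D (borrow)
  8-D-1 → A (borrow)
  B-E-1 → C (borrow)
  6-1-1 → 4

0x4CAD254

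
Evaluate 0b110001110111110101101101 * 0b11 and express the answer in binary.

0b10010101100111100001000111

Multiply each base-2 digit by 3, carrying:
  1×3 = 3 → write 1 carry 1
  0×3+1 = 1 → write 1
  1×3 = 3 → write 1 carry 1
  1×3+1 = 4 → write 0 carry 2
  0×3+2 = 2 → write 0 carry 1
  1×3+1 = 4 → write 0 carry 2
  1×3+2 = 5 → write 1 carry 2
  0×3+2 = 2 → write 0 carry 1
  1×3+1 = 4 → write 0 carry 2
  0×3+2 = 2 → write 0 carry 1
  1×3+1 = 4 → write 0 carry 2
  1×3+2 = 5 → write 1 carry 2
  1×3+2 = 5 → write 1 carry 2
  1×3+2 = 5 → write 1 carry 2
  1×3+2 = 5 → write 1 carry 2
  0×3+2 = 2 → write 0 carry 1
  1×3+1 = 4 → write 0 carry 2
  1×3+2 = 5 → write 1 carry 2
  1×3+2 = 5 → write 1 carry 2
  0×3+2 = 2 → write 0 carry 1
  0×3+1 = 1 → write 1
  0×3 = 0 → write 0
  1×3 = 3 → write 1 carry 1
  1×3+1 = 4 → write 0 carry 2
  remaining carry: 10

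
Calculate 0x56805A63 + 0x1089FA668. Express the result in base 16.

Add column by column in base 16, right to left:
  3+8 = B
  6+6 = C
  A+6 = 0 carry 1
  5+A+1 = 0 carry 1
  0+F+1 = 0 carry 1
  8+9+1 = 2 carry 1
  6+8+1 = F
  5+0 = 5
  0+1 = 1

0x15F2000CB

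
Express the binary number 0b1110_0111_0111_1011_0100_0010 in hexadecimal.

0xE77B42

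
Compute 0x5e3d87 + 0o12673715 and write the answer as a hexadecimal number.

0o12673715 = 0x2b77cd in hexadecimal.
Add column by column in base 16, right to left:
  7+d = 4 carry 1
  8+c+1 = 5 carry 1
  d+7+1 = 5 carry 1
  3+7+1 = b
  e+b = 9 carry 1
  5+2+1 = 8

0x89b554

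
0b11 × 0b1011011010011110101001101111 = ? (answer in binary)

Multiply each base-2 digit by 3, carrying:
  1×3 = 3 → write 1 carry 1
  1×3+1 = 4 → write 0 carry 2
  1×3+2 = 5 → write 1 carry 2
  1×3+2 = 5 → write 1 carry 2
  0×3+2 = 2 → write 0 carry 1
  1×3+1 = 4 → write 0 carry 2
  1×3+2 = 5 → write 1 carry 2
  0×3+2 = 2 → write 0 carry 1
  0×3+1 = 1 → write 1
  1×3 = 3 → write 1 carry 1
  0×3+1 = 1 → write 1
  1×3 = 3 → write 1 carry 1
  0×3+1 = 1 → write 1
  1×3 = 3 → write 1 carry 1
  1×3+1 = 4 → write 0 carry 2
  1×3+2 = 5 → write 1 carry 2
  1×3+2 = 5 → write 1 carry 2
  0×3+2 = 2 → write 0 carry 1
  0×3+1 = 1 → write 1
  1×3 = 3 → write 1 carry 1
  0×3+1 = 1 → write 1
  1×3 = 3 → write 1 carry 1
  1×3+1 = 4 → write 0 carry 2
  0×3+2 = 2 → write 0 carry 1
  1×3+1 = 4 → write 0 carry 2
  1×3+2 = 5 → write 1 carry 2
  0×3+2 = 2 → write 0 carry 1
  1×3+1 = 4 → write 0 carry 2
  remaining carry: 10

0b100010001111011011111101001101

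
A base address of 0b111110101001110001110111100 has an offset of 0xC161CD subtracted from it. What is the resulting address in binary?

0b111000100111000000111101111

0xC161CD = 0b110000010110000111001101 in binary.
Subtract column by column in base 2:
  0-1 → 1 (borrow)
  0-0-1 → 1 (borrow)
  1-1-1 → 1 (borrow)
  1-1-1 → 1 (borrow)
  1-0-1 → 0
  1-0 → 1
  0-1 → 1 (borrow)
  1-1-1 → 1 (borrow)
  1-1-1 → 1 (borrow)
  1-0-1 → 0
  0-0 → 0
  0-0 → 0
  0-0 → 0
  1-1 → 0
  1-1 → 0
  1-0 → 1
  0-1 → 1 (borrow)
  0-0-1 → 1 (borrow)
  1-0-1 → 0
  0-0 → 0
  1-0 → 1
  0-0 → 0
  1-1 → 0
  1-1 → 0
  1-0 → 1
  1-0 → 1
  1-0 → 1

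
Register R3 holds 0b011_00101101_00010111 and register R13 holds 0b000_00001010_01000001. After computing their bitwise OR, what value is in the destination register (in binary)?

0b0110010111101010111

OR bit by bit (1 where either bit is 1):
  0110010110100010111
| 0000000101001000001
= 0110010111101010111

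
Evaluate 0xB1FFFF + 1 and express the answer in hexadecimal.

0xB20000

The trailing 4 digits are F (max in base 16), so adding 1 cascades: they roll to 0 and the next digit up increments.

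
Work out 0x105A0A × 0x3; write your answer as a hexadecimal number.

0x310E1E

Multiply each base-16 digit by 3, carrying:
  A×3 = 30 → write E carry 1
  0×3+1 = 1 → write 1
  A×3 = 30 → write E carry 1
  5×3+1 = 16 → write 0 carry 1
  0×3+1 = 1 → write 1
  1×3 = 3 → write 3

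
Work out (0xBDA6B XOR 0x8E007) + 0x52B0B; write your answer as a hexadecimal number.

First 0xBDA6B XOR 0x8E007 = 0x33A6C.
Add column by column in base 16, right to left:
  C+B = 7 carry 1
  6+0+1 = 7
  A+B = 5 carry 1
  3+2+1 = 6
  3+5 = 8

0x86577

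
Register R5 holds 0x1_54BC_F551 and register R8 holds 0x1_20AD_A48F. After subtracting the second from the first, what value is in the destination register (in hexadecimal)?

Subtract column by column in base 16:
  1-F → 2 (borrow)
  5-8-1 → C (borrow)
  5-4-1 → 0
  F-A → 5
  C-D → F (borrow)
  B-A-1 → 0
  4-0 → 4
  5-2 → 3
  1-1 → 0

0x340F50C2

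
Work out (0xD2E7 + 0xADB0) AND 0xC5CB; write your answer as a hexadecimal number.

0x8083

Add column by column in base 16, right to left:
  7+0 = 7
  E+B = 9 carry 1
  2+D+1 = 0 carry 1
  D+A+1 = 8 carry 1
  final carry 1
Sum = 0x18097; now AND with 0xC5CB:
  1&0=0, 8&C=8, 0&5=0, 9&C=8, 7&B=3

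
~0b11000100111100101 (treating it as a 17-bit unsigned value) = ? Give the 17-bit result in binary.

0b00111011000011010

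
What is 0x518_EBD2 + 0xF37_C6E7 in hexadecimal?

0x1450B2B9

Add column by column in base 16, right to left:
  2+7 = 9
  D+E = B carry 1
  B+6+1 = 2 carry 1
  E+C+1 = B carry 1
  8+7+1 = 0 carry 1
  1+3+1 = 5
  5+F = 4 carry 1
  final carry 1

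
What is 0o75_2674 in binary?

0b111101010110111100

Each octal digit is 3 bits: 7=111 5=101 2=010 6=110 7=111 4=100.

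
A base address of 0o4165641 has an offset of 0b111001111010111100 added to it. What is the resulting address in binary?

0b101001000101001011101

0o4165641 = 0b100001110101110100001 in binary.
Add column by column in base 2, right to left:
  1+0 = 1
  0+0 = 0
  0+1 = 1
  0+1 = 1
  0+1 = 1
  1+1 = 0 carry 1
  0+0+1 = 1
  1+1 = 0 carry 1
  1+0+1 = 0 carry 1
  1+1+1 = 1 carry 1
  0+1+1 = 0 carry 1
  1+1+1 = 1 carry 1
  0+1+1 = 0 carry 1
  1+0+1 = 0 carry 1
  1+0+1 = 0 carry 1
  1+1+1 = 1 carry 1
  0+1+1 = 0 carry 1
  0+1+1 = 0 carry 1
  0+0+1 = 1
  0+0 = 0
  1+0 = 1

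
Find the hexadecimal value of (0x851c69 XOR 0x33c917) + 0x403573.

0xf70af1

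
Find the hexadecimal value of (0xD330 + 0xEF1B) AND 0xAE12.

0x8202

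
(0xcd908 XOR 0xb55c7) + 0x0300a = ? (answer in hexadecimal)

First 0xcd908 XOR 0xb55c7 = 0x78ccf.
Add column by column in base 16, right to left:
  f+a = 9 carry 1
  c+0+1 = d
  c+0 = c
  8+3 = b
  7+0 = 7

0x7bcd9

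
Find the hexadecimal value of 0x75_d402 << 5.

5 bits is not a whole number of base-16 digits; in binary: 11101011101010000000010 << 5 = 1110101110101000000001000000.

0xeba8040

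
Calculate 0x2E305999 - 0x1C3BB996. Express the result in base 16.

Subtract column by column in base 16:
  9-6 → 3
  9-9 → 0
  9-9 → 0
  5-B → A (borrow)
  0-B-1 → 4 (borrow)
  3-3-1 → F (borrow)
  E-C-1 → 1
  2-1 → 1

0x11F4A003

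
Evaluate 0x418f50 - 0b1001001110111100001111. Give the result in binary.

0b111001010000001000001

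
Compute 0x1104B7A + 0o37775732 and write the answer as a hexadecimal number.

0o37775732 = 0x7FFBDA in hexadecimal.
Add column by column in base 16, right to left:
  A+A = 4 carry 1
  7+D+1 = 5 carry 1
  B+B+1 = 7 carry 1
  4+F+1 = 4 carry 1
  0+F+1 = 0 carry 1
  1+7+1 = 9
  1+0 = 1

0x1904754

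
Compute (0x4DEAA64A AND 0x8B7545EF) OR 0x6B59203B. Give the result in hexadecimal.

0x6B79247B

0x4DEAA64A AND 0x8B7545EF = 0x0960044A.
Then OR with 0x6B59203B.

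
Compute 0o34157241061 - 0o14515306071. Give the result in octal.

0o17441732770

Subtract column by column in base 8:
  1-1 → 0
  6-7 → 7 (borrow)
  0-0-1 → 7 (borrow)
  1-6-1 → 2 (borrow)
  4-0-1 → 3
  2-3 → 7 (borrow)
  7-5-1 → 1
  5-1 → 4
  1-5 → 4 (borrow)
  4-4-1 → 7 (borrow)
  3-1-1 → 1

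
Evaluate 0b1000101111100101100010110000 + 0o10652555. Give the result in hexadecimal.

0x8e1ae1d

0b1000101111100101100010110000 = 0x8be58b0 in hexadecimal.
0o10652555 = 0x23556d in hexadecimal.
Add column by column in base 16, right to left:
  0+d = d
  b+6 = 1 carry 1
  8+5+1 = e
  5+5 = a
  e+3 = 1 carry 1
  b+2+1 = e
  8+0 = 8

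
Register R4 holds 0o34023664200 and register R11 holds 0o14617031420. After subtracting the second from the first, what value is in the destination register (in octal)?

Subtract column by column in base 8:
  0-0 → 0
  0-2 → 6 (borrow)
  2-4-1 → 5 (borrow)
  4-1-1 → 2
  6-3 → 3
  6-0 → 6
  3-7 → 4 (borrow)
  2-1-1 → 0
  0-6 → 2 (borrow)
  4-4-1 → 7 (borrow)
  3-1-1 → 1

0o17204632560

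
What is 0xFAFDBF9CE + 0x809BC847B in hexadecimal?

0x17B9987E49

Add column by column in base 16, right to left:
  E+B = 9 carry 1
  C+7+1 = 4 carry 1
  9+4+1 = E
  F+8 = 7 carry 1
  B+C+1 = 8 carry 1
  D+B+1 = 9 carry 1
  F+9+1 = 9 carry 1
  A+0+1 = B
  F+8 = 7 carry 1
  final carry 1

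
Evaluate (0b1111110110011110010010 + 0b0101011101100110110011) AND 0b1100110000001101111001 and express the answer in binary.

Add column by column in base 2, right to left:
  0+1 = 1
  1+1 = 0 carry 1
  0+0+1 = 1
  0+0 = 0
  1+1 = 0 carry 1
  0+1+1 = 0 carry 1
  0+0+1 = 1
  1+1 = 0 carry 1
  1+1+1 = 1 carry 1
  1+0+1 = 0 carry 1
  1+0+1 = 0 carry 1
  0+1+1 = 0 carry 1
  0+1+1 = 0 carry 1
  1+0+1 = 0 carry 1
  1+1+1 = 1 carry 1
  0+1+1 = 0 carry 1
  1+1+1 = 1 carry 1
  1+0+1 = 0 carry 1
  1+1+1 = 1 carry 1
  1+0+1 = 0 carry 1
  1+1+1 = 1 carry 1
  1+0+1 = 0 carry 1
  final carry 1
Sum = 0b10101010100000101000101; now AND with 0b1100110000001101111001:
  10101010100000101000101
& 01100110000001101111001
= 00100010000000101000001

0b100010000000101000001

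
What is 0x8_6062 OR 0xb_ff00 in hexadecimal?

OR each hex digit independently (no carries):
  8|b=b, 6|f=f, 0|f=f, 6|0=6, 2|0=2

0xbff62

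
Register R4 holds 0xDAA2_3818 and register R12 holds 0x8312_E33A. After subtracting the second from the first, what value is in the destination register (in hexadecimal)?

0x578F54DE

Subtract column by column in base 16:
  8-A → E (borrow)
  1-3-1 → D (borrow)
  8-3-1 → 4
  3-E → 5 (borrow)
  2-2-1 → F (borrow)
  A-1-1 → 8
  A-3 → 7
  D-8 → 5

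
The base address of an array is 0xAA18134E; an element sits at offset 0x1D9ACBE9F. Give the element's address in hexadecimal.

0x283C4D1ED

Add column by column in base 16, right to left:
  E+F = D carry 1
  4+9+1 = E
  3+E = 1 carry 1
  1+B+1 = D
  8+C = 4 carry 1
  1+A+1 = C
  A+9 = 3 carry 1
  A+D+1 = 8 carry 1
  0+1+1 = 2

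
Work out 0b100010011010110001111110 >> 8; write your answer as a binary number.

0b1000100110101100

Right shift by 8: drop the 8 least-significant bits.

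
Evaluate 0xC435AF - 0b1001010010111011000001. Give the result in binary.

0b100111110000011011101110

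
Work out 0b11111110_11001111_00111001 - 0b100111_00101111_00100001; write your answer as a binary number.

Subtract column by column in base 2:
  1-1 → 0
  0-0 → 0
  0-0 → 0
  1-0 → 1
  1-0 → 1
  1-1 → 0
  0-0 → 0
  0-0 → 0
  1-1 → 0
  1-1 → 0
  1-1 → 0
  1-1 → 0
  0-0 → 0
  0-1 → 1 (borrow)
  1-0-1 → 0
  1-0 → 1
  0-1 → 1 (borrow)
  1-1-1 → 1 (borrow)
  1-1-1 → 1 (borrow)
  1-0-1 → 0
  1-0 → 1
  1-1 → 0
  1-0 → 1
  1-0 → 1

0b110101111010000000011000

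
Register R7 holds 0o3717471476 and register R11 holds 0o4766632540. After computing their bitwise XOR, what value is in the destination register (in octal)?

0o7071243136

XOR each oct digit independently (no carries):
  3^4=7, 7^7=0, 1^6=7, 7^6=1, 4^6=2, 7^3=4, 1^2=3, 4^5=1, 7^4=3, 6^0=6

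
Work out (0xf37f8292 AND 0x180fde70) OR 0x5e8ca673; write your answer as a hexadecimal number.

0x5e8fa673

0xf37f8292 AND 0x180fde70 = 0x100f8210.
Then OR with 0x5e8ca673.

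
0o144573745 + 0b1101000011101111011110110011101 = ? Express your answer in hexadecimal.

0x6A0AB582

0o144573745 = 0x192F7E5 in hexadecimal.
0b1101000011101111011110110011101 = 0x6877BD9D in hexadecimal.
Add column by column in base 16, right to left:
  5+D = 2 carry 1
  E+9+1 = 8 carry 1
  7+D+1 = 5 carry 1
  F+B+1 = B carry 1
  2+7+1 = A
  9+7 = 0 carry 1
  1+8+1 = A
  0+6 = 6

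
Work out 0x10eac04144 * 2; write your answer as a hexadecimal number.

0x21d5808288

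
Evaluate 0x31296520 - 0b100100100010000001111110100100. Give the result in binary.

0x31296520 = 0b110001001010010110010100100000 in binary.
Subtract column by column in base 2:
  0-0 → 0
  0-0 → 0
  0-1 → 1 (borrow)
  0-0-1 → 1 (borrow)
  0-0-1 → 1 (borrow)
  1-1-1 → 1 (borrow)
  0-0-1 → 1 (borrow)
  0-1-1 → 0 (borrow)
  1-1-1 → 1 (borrow)
  0-1-1 → 0 (borrow)
  1-1-1 → 1 (borrow)
  0-1-1 → 0 (borrow)
  0-1-1 → 0 (borrow)
  1-0-1 → 0
  1-0 → 1
  0-0 → 0
  1-0 → 1
  0-0 → 0
  0-0 → 0
  1-1 → 0
  0-0 → 0
  1-0 → 1
  0-0 → 0
  0-1 → 1 (borrow)
  1-0-1 → 0
  0-0 → 0
  0-1 → 1 (borrow)
  0-0-1 → 1 (borrow)
  1-0-1 → 0
  1-1 → 0

0b1100101000010100010101111100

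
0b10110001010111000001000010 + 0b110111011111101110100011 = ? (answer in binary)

0b11101000110110101111100101

Add column by column in base 2, right to left:
  0+1 = 1
  1+1 = 0 carry 1
  0+0+1 = 1
  0+0 = 0
  0+0 = 0
  0+1 = 1
  1+0 = 1
  0+1 = 1
  0+1 = 1
  0+1 = 1
  0+0 = 0
  0+1 = 1
  1+1 = 0 carry 1
  1+1+1 = 1 carry 1
  1+1+1 = 1 carry 1
  0+1+1 = 0 carry 1
  1+1+1 = 1 carry 1
  0+0+1 = 1
  1+1 = 0 carry 1
  0+1+1 = 0 carry 1
  0+1+1 = 0 carry 1
  0+0+1 = 1
  1+1 = 0 carry 1
  1+1+1 = 1 carry 1
  0+0+1 = 1
  1+0 = 1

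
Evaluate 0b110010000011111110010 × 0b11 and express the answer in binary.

0b10010110001011111010110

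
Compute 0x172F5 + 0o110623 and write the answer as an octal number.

0o402210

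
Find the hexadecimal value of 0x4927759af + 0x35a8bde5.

0x4c8201794

Add column by column in base 16, right to left:
  f+5 = 4 carry 1
  a+e+1 = 9 carry 1
  9+d+1 = 7 carry 1
  5+b+1 = 1 carry 1
  7+8+1 = 0 carry 1
  7+a+1 = 2 carry 1
  2+5+1 = 8
  9+3 = c
  4+0 = 4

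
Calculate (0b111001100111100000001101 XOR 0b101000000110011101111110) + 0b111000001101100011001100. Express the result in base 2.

0b1001001101111100000111111

First 0b111001100111100000001101 XOR 0b101000000110011101111110 = 0b010001100001111101110011.
Add column by column in base 2, right to left:
  1+0 = 1
  1+0 = 1
  0+1 = 1
  0+1 = 1
  1+0 = 1
  1+0 = 1
  1+1 = 0 carry 1
  0+1+1 = 0 carry 1
  1+0+1 = 0 carry 1
  1+0+1 = 0 carry 1
  1+0+1 = 0 carry 1
  1+1+1 = 1 carry 1
  1+1+1 = 1 carry 1
  0+0+1 = 1
  0+1 = 1
  0+1 = 1
  0+0 = 0
  1+0 = 1
  1+0 = 1
  0+0 = 0
  0+0 = 0
  0+1 = 1
  1+1 = 0 carry 1
  0+1+1 = 0 carry 1
  final carry 1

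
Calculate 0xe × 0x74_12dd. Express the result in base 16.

Multiply each base-16 digit by 14, carrying:
  d×14 = 182 → write 6 carry 11
  d×14+11 = 193 → write 1 carry 12
  2×14+12 = 40 → write 8 carry 2
  1×14+2 = 16 → write 0 carry 1
  4×14+1 = 57 → write 9 carry 3
  7×14+3 = 101 → write 5 carry 6
  remaining carry: 6

0x6590816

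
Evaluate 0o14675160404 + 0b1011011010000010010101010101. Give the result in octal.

0b1011011010000010010101010101 = 0o1332022525 in octal.
Add column by column in base 8, right to left:
  4+5 = 1 carry 1
  0+2+1 = 3
  4+5 = 1 carry 1
  0+2+1 = 3
  6+2 = 0 carry 1
  1+0+1 = 2
  5+2 = 7
  7+3 = 2 carry 1
  6+3+1 = 2 carry 1
  4+1+1 = 6
  1+0 = 1

0o16227203131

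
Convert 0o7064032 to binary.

Each octal digit is 3 bits: 7=111 0=000 6=110 4=100 0=000 3=011 2=010.

0b111000110100000011010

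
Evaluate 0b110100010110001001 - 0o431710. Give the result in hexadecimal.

0x111C1

0b110100010110001001 = 0x34589 in hexadecimal.
0o431710 = 0x233C8 in hexadecimal.
Subtract column by column in base 16:
  9-8 → 1
  8-C → C (borrow)
  5-3-1 → 1
  4-3 → 1
  3-2 → 1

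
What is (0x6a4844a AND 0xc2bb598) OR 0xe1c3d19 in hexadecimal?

0xe3cbd19

0x6a4844a AND 0xc2bb598 = 0x4208408.
Then OR with 0xe1c3d19.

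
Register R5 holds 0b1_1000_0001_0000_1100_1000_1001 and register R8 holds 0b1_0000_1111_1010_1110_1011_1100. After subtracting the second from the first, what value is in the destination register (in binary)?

Subtract column by column in base 2:
  1-0 → 1
  0-0 → 0
  0-1 → 1 (borrow)
  1-1-1 → 1 (borrow)
  0-1-1 → 0 (borrow)
  0-1-1 → 0 (borrow)
  0-0-1 → 1 (borrow)
  1-1-1 → 1 (borrow)
  0-0-1 → 1 (borrow)
  0-1-1 → 0 (borrow)
  1-1-1 → 1 (borrow)
  1-1-1 → 1 (borrow)
  0-0-1 → 1 (borrow)
  0-1-1 → 0 (borrow)
  0-0-1 → 1 (borrow)
  0-1-1 → 0 (borrow)
  1-1-1 → 1 (borrow)
  0-1-1 → 0 (borrow)
  0-1-1 → 0 (borrow)
  0-1-1 → 0 (borrow)
  0-0-1 → 1 (borrow)
  0-0-1 → 1 (borrow)
  0-0-1 → 1 (borrow)
  1-0-1 → 0
  1-1 → 0

0b11100010101110111001101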